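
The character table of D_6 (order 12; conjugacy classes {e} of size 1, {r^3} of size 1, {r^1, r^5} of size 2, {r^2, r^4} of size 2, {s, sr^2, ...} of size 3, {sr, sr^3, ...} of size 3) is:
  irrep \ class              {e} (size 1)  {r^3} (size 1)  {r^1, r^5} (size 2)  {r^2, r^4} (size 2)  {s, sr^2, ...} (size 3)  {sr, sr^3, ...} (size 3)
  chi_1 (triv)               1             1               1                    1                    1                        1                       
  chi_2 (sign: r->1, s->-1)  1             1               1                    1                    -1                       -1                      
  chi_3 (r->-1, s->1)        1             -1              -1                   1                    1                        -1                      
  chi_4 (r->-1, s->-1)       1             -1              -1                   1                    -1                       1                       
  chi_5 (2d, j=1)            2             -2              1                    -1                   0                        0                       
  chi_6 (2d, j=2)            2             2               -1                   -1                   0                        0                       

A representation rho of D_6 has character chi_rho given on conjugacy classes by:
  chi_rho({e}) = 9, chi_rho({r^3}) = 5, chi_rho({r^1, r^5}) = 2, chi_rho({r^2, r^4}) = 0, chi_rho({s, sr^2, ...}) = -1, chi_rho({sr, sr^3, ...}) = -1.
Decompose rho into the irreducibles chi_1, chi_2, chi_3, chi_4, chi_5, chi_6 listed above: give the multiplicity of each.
Multiplicities: chi_1: 1, chi_2: 2, chi_3: 0, chi_4: 0, chi_5: 1, chi_6: 2.

Proof sketch: Use <chi_rho, chi> = (1/|G|) sum_C |C| * chi_rho(C) * conj(chi(C)) with |G| = 12 for each irreducible chi in the table:
  <chi_rho, chi_1> = (1/12)[1*(9)*conj(1) + 1*(5)*conj(1) + 2*(2)*conj(1) + 2*(0)*conj(1) + 3*(-1)*conj(1) + 3*(-1)*conj(1)]
      = (1/12)[(9) + (5) + (4) + (0) + (-3) + (-3)] = 12/12 = 1
  <chi_rho, chi_2> = (1/12)[1*(9)*conj(1) + 1*(5)*conj(1) + 2*(2)*conj(1) + 2*(0)*conj(1) + 3*(-1)*conj(-1) + 3*(-1)*conj(-1)]
      = (1/12)[(9) + (5) + (4) + (0) + (3) + (3)] = 24/12 = 2
  <chi_rho, chi_3> = (1/12)[1*(9)*conj(1) + 1*(5)*conj(-1) + 2*(2)*conj(-1) + 2*(0)*conj(1) + 3*(-1)*conj(1) + 3*(-1)*conj(-1)]
      = (1/12)[(9) + (-5) + (-4) + (0) + (-3) + (3)] = 0/12 = 0
  <chi_rho, chi_4> = (1/12)[1*(9)*conj(1) + 1*(5)*conj(-1) + 2*(2)*conj(-1) + 2*(0)*conj(1) + 3*(-1)*conj(-1) + 3*(-1)*conj(1)]
      = (1/12)[(9) + (-5) + (-4) + (0) + (3) + (-3)] = 0/12 = 0
  <chi_rho, chi_5> = (1/12)[1*(9)*conj(2) + 1*(5)*conj(-2) + 2*(2)*conj(1) + 2*(0)*conj(-1) + 3*(-1)*conj(0) + 3*(-1)*conj(0)]
      = (1/12)[(18) + (-10) + (4) + (0) + (0) + (0)] = 12/12 = 1
  <chi_rho, chi_6> = (1/12)[1*(9)*conj(2) + 1*(5)*conj(2) + 2*(2)*conj(-1) + 2*(0)*conj(-1) + 3*(-1)*conj(0) + 3*(-1)*conj(0)]
      = (1/12)[(18) + (10) + (-4) + (0) + (0) + (0)] = 24/12 = 2
Dimension check: dim(rho) = sum (mult * dim) = 1*1 + 2*1 + 0*1 + 0*1 + 1*2 + 2*2 = 9 = chi_rho(e) = 9.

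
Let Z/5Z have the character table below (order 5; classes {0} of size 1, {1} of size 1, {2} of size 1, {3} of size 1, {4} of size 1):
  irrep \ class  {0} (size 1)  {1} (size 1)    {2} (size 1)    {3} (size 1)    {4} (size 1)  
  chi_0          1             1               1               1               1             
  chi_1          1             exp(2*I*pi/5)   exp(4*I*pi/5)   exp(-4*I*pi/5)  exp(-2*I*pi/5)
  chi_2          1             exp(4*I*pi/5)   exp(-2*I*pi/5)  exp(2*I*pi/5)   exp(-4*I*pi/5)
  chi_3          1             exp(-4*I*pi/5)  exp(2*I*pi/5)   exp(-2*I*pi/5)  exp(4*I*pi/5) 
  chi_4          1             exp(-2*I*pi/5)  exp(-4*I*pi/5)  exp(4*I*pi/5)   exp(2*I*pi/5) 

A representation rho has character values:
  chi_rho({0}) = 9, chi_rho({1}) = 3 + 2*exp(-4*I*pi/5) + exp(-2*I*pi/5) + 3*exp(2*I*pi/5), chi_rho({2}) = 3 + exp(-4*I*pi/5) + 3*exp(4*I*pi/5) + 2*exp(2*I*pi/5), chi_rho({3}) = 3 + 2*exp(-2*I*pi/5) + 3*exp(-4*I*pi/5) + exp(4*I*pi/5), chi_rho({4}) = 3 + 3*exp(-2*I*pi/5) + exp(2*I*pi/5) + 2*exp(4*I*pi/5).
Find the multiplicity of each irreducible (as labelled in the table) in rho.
Multiplicities: chi_0: 3, chi_1: 3, chi_2: 0, chi_3: 2, chi_4: 1.

Reasoning: Use <chi_rho, chi> = (1/|G|) sum_C |C| * chi_rho(C) * conj(chi(C)) with |G| = 5 for each irreducible chi in the table:
  <chi_rho, chi_0> = (1/5)[1*(9)*conj(1) + 1*(3 + 2*exp(-4*I*pi/5) + exp(-2*I*pi/5) + 3*exp(2*I*pi/5))*conj(1) + 1*(3 + exp(-4*I*pi/5) + 3*exp(4*I*pi/5) + 2*exp(2*I*pi/5))*conj(1) + 1*(3 + 2*exp(-2*I*pi/5) + 3*exp(-4*I*pi/5) + exp(4*I*pi/5))*conj(1) + 1*(3 + 3*exp(-2*I*pi/5) + exp(2*I*pi/5) + 2*exp(4*I*pi/5))*conj(1)]
      = (1/5)[(9) + (3 + 2*exp(-4*I*pi/5) + exp(-2*I*pi/5) + 3*exp(2*I*pi/5)) + (3 + exp(-4*I*pi/5) + 3*exp(4*I*pi/5) + 2*exp(2*I*pi/5)) + (3 + 2*exp(-2*I*pi/5) + 3*exp(-4*I*pi/5) + exp(4*I*pi/5)) + (3 + 3*exp(-2*I*pi/5) + exp(2*I*pi/5) + 2*exp(4*I*pi/5))] = 15/5 = 3
  <chi_rho, chi_1> = (1/5)[1*(9)*conj(1) + 1*(3 + 2*exp(-4*I*pi/5) + exp(-2*I*pi/5) + 3*exp(2*I*pi/5))*conj(exp(2*I*pi/5)) + 1*(3 + exp(-4*I*pi/5) + 3*exp(4*I*pi/5) + 2*exp(2*I*pi/5))*conj(exp(4*I*pi/5)) + 1*(3 + 2*exp(-2*I*pi/5) + 3*exp(-4*I*pi/5) + exp(4*I*pi/5))*conj(exp(-4*I*pi/5)) + 1*(3 + 3*exp(-2*I*pi/5) + exp(2*I*pi/5) + 2*exp(4*I*pi/5))*conj(exp(-2*I*pi/5))]
      = (1/5)[(9) + (3 + 3*exp(-2*I*pi/5) + exp(-4*I*pi/5) + 2*exp(4*I*pi/5)) + (3 + 2*exp(-2*I*pi/5) + 3*exp(-4*I*pi/5) + exp(2*I*pi/5)) + (3 + exp(-2*I*pi/5) + 3*exp(4*I*pi/5) + 2*exp(2*I*pi/5)) + (3 + 2*exp(-4*I*pi/5) + exp(4*I*pi/5) + 3*exp(2*I*pi/5))] = 15/5 = 3
  <chi_rho, chi_2> = (1/5)[1*(9)*conj(1) + 1*(3 + 2*exp(-4*I*pi/5) + exp(-2*I*pi/5) + 3*exp(2*I*pi/5))*conj(exp(4*I*pi/5)) + 1*(3 + exp(-4*I*pi/5) + 3*exp(4*I*pi/5) + 2*exp(2*I*pi/5))*conj(exp(-2*I*pi/5)) + 1*(3 + 2*exp(-2*I*pi/5) + 3*exp(-4*I*pi/5) + exp(4*I*pi/5))*conj(exp(2*I*pi/5)) + 1*(3 + 3*exp(-2*I*pi/5) + exp(2*I*pi/5) + 2*exp(4*I*pi/5))*conj(exp(-4*I*pi/5))]
      = (1/5)[(9) + (3*exp(-2*I*pi/5) + 3*exp(-4*I*pi/5) + exp(4*I*pi/5) + 2*exp(2*I*pi/5)) + (3*exp(-4*I*pi/5) + exp(-2*I*pi/5) + 2*exp(4*I*pi/5) + 3*exp(2*I*pi/5)) + (3*exp(-2*I*pi/5) + 2*exp(-4*I*pi/5) + exp(2*I*pi/5) + 3*exp(4*I*pi/5)) + (2*exp(-2*I*pi/5) + exp(-4*I*pi/5) + 3*exp(4*I*pi/5) + 3*exp(2*I*pi/5))] = 0/5 = 0
  <chi_rho, chi_3> = (1/5)[1*(9)*conj(1) + 1*(3 + 2*exp(-4*I*pi/5) + exp(-2*I*pi/5) + 3*exp(2*I*pi/5))*conj(exp(-4*I*pi/5)) + 1*(3 + exp(-4*I*pi/5) + 3*exp(4*I*pi/5) + 2*exp(2*I*pi/5))*conj(exp(2*I*pi/5)) + 1*(3 + 2*exp(-2*I*pi/5) + 3*exp(-4*I*pi/5) + exp(4*I*pi/5))*conj(exp(-2*I*pi/5)) + 1*(3 + 3*exp(-2*I*pi/5) + exp(2*I*pi/5) + 2*exp(4*I*pi/5))*conj(exp(4*I*pi/5))]
      = (1/5)[(9) + (2 + 3*exp(-4*I*pi/5) + exp(2*I*pi/5) + 3*exp(4*I*pi/5)) + (2 + 3*exp(-2*I*pi/5) + exp(4*I*pi/5) + 3*exp(2*I*pi/5)) + (2 + 3*exp(-2*I*pi/5) + exp(-4*I*pi/5) + 3*exp(2*I*pi/5)) + (2 + 3*exp(-4*I*pi/5) + exp(-2*I*pi/5) + 3*exp(4*I*pi/5))] = 10/5 = 2
  <chi_rho, chi_4> = (1/5)[1*(9)*conj(1) + 1*(3 + 2*exp(-4*I*pi/5) + exp(-2*I*pi/5) + 3*exp(2*I*pi/5))*conj(exp(-2*I*pi/5)) + 1*(3 + exp(-4*I*pi/5) + 3*exp(4*I*pi/5) + 2*exp(2*I*pi/5))*conj(exp(-4*I*pi/5)) + 1*(3 + 2*exp(-2*I*pi/5) + 3*exp(-4*I*pi/5) + exp(4*I*pi/5))*conj(exp(4*I*pi/5)) + 1*(3 + 3*exp(-2*I*pi/5) + exp(2*I*pi/5) + 2*exp(4*I*pi/5))*conj(exp(2*I*pi/5))]
      = (1/5)[(9) + (1 + 2*exp(-2*I*pi/5) + 3*exp(4*I*pi/5) + 3*exp(2*I*pi/5)) + (1 + 3*exp(-2*I*pi/5) + 2*exp(-4*I*pi/5) + 3*exp(4*I*pi/5)) + (1 + 3*exp(-4*I*pi/5) + 2*exp(4*I*pi/5) + 3*exp(2*I*pi/5)) + (1 + 3*exp(-2*I*pi/5) + 3*exp(-4*I*pi/5) + 2*exp(2*I*pi/5))] = 5/5 = 1
(Exp terms are combined using exp(i*s)*conj(exp(i*t)) = exp(i*(s-t)), and sums of them are collapsed using the identity that for every m > 1 the m distinct m-th roots of unity sum to 0, e.g. 1 + exp(2*I*pi/3) + exp(-2*I*pi/3) = 0.)
Dimension check: dim(rho) = sum (mult * dim) = 3*1 + 3*1 + 0*1 + 2*1 + 1*1 = 9 = chi_rho(e) = 9.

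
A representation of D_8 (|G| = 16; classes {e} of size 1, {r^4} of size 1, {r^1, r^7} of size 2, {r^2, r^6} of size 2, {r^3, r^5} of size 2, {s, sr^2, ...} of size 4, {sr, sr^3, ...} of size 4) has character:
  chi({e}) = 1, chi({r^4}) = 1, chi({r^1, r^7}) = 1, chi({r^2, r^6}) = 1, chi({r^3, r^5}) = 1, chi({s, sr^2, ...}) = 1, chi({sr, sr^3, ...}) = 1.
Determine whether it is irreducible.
Irreducible: <chi, chi> = 1.

Argument: <chi, chi> = (1/|G|) sum_C |C| * |chi(C)|^2 = (1/16)[1*|1|^2 + 1*|1|^2 + 2*|1|^2 + 2*|1|^2 + 2*|1|^2 + 4*|1|^2 + 4*|1|^2]
  = (1/16)[(1) + (1) + (2) + (2) + (2) + (4) + (4)] = 16/16 = 1.
A character is irreducible iff <chi, chi> = 1, so this representation is irreducible.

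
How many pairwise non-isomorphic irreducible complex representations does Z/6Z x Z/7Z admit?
42

Explanation: The number of irreducible complex representations of a finite group equals its number of conjugacy classes. Z/6Z x Z/7Z is abelian of order 42, so every element is its own conjugacy class: 42 classes, so Z/6Z x Z/7Z (order 42) has exactly 42 irreducible complex representations.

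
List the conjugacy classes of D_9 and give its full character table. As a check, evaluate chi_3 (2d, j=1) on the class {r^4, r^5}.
Conjugacy classes: {e} of size 1, {r^1, r^8} of size 2, {r^2, r^7} of size 2, {r^3, r^6} of size 2, {r^4, r^5} of size 2, {s, sr, ..., sr^8} of size 9.
Character table:
  irrep \ class              {e} (size 1)  {r^1, r^8} (size 2)  {r^2, r^7} (size 2)  {r^3, r^6} (size 2)  {r^4, r^5} (size 2)  {s, sr, ..., sr^8} (size 9)
  chi_1 (triv)               1             1                    1                    1                    1                    1                          
  chi_2 (sign: r->1, s->-1)  1             1                    1                    1                    1                    -1                         
  chi_3 (2d, j=1)            2             2*cos(2*pi/9)        2*cos(4*pi/9)        -1                   -2*cos(pi/9)         0                          
  chi_4 (2d, j=2)            2             2*cos(4*pi/9)        -2*cos(pi/9)         -1                   2*cos(2*pi/9)        0                          
  chi_5 (2d, j=3)            2             -1                   -1                   2                    -1                   0                          
  chi_6 (2d, j=4)            2             -2*cos(pi/9)         2*cos(2*pi/9)        -1                   2*cos(4*pi/9)        0                          

Spot check: chi_3 (2d, j=1) on {r^4, r^5} = -2*cos(pi/9).

Justification: D_9 has order 2*9 = 18 with 6 conjugacy classes, hence 6 irreducibles. Sum of squared dims 1 + 1 + 4 + 4 + 4 + 4 = 18 = |G|. Linear characters come from the abelianisation; the 2-dimensional irreps have character r^k -> 2*cos(2*pi*j*k/9), reflections -> 0.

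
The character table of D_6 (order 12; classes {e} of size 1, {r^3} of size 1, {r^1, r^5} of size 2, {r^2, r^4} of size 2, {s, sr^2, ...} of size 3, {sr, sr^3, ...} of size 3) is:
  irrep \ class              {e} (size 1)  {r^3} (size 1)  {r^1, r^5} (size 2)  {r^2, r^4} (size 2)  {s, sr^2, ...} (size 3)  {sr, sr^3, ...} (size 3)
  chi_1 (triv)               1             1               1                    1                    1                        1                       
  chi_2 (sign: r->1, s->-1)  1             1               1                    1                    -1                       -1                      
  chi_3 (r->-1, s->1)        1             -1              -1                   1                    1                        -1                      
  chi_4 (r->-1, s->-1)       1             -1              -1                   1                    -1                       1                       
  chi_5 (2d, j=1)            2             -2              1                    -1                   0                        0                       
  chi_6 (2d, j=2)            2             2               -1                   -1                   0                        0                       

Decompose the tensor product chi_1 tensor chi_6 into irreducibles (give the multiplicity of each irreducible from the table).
chi_1 tensor chi_6 = chi_6 (all other irreducibles have multiplicity 0).

Solution. The character of a tensor product is the pointwise product (chi_1 * chi_6)(C) = chi_1(C) * chi_6(C):
  {e}: (1)*(2), {r^3}: (1)*(2), {r^1, r^5}: (1)*(-1), {r^2, r^4}: (1)*(-1), {s, sr^2, ...}: (1)*(0), {sr, sr^3, ...}: (1)*(0)
so (chi_1 * chi_6) takes values
  {e} -> 2, {r^3} -> 2, {r^1, r^5} -> -1, {r^2, r^4} -> -1, {s, sr^2, ...} -> 0, {sr, sr^3, ...} -> 0.
Now take the inner product of this character with each irreducible chi from the table, <chi_1*chi_6, chi> = (1/12) sum_C |C| (chi_1*chi_6)(C) conj(chi(C)):
  <chi_1*chi_6, chi_1> = (1/12)[1*(2)*conj(1) + 1*(2)*conj(1) + 2*(-1)*conj(1) + 2*(-1)*conj(1) + 3*(0)*conj(1) + 3*(0)*conj(1)]
      = (1/12)[(2) + (2) + (-2) + (-2) + (0) + (0)] = 0/12 = 0
  <chi_1*chi_6, chi_2> = (1/12)[1*(2)*conj(1) + 1*(2)*conj(1) + 2*(-1)*conj(1) + 2*(-1)*conj(1) + 3*(0)*conj(-1) + 3*(0)*conj(-1)]
      = (1/12)[(2) + (2) + (-2) + (-2) + (0) + (0)] = 0/12 = 0
  <chi_1*chi_6, chi_3> = (1/12)[1*(2)*conj(1) + 1*(2)*conj(-1) + 2*(-1)*conj(-1) + 2*(-1)*conj(1) + 3*(0)*conj(1) + 3*(0)*conj(-1)]
      = (1/12)[(2) + (-2) + (2) + (-2) + (0) + (0)] = 0/12 = 0
  <chi_1*chi_6, chi_4> = (1/12)[1*(2)*conj(1) + 1*(2)*conj(-1) + 2*(-1)*conj(-1) + 2*(-1)*conj(1) + 3*(0)*conj(-1) + 3*(0)*conj(1)]
      = (1/12)[(2) + (-2) + (2) + (-2) + (0) + (0)] = 0/12 = 0
  <chi_1*chi_6, chi_5> = (1/12)[1*(2)*conj(2) + 1*(2)*conj(-2) + 2*(-1)*conj(1) + 2*(-1)*conj(-1) + 3*(0)*conj(0) + 3*(0)*conj(0)]
      = (1/12)[(4) + (-4) + (-2) + (2) + (0) + (0)] = 0/12 = 0
  <chi_1*chi_6, chi_6> = (1/12)[1*(2)*conj(2) + 1*(2)*conj(2) + 2*(-1)*conj(-1) + 2*(-1)*conj(-1) + 3*(0)*conj(0) + 3*(0)*conj(0)]
      = (1/12)[(4) + (4) + (2) + (2) + (0) + (0)] = 12/12 = 1
Hence the multiplicities are chi_6: 1. Dimension check: dim(chi_1)*dim(chi_6) = 1*2 = 2 and sum (mult * dim) = 1*2 = 2.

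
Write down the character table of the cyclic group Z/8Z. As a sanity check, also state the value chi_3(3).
Character table of Z/8Z (irreps indexed chi_0,...,chi_7 with chi_k(m) = zeta_8^(k*m), zeta_8 = exp(2*pi*i/8)):
  irrep \ class  {0} (size 1)  {1} (size 1)    {2} (size 1)  {3} (size 1)    {4} (size 1)  {5} (size 1)    {6} (size 1)  {7} (size 1)  
  chi_0          1             1               1             1               1             1               1             1             
  chi_1          1             exp(I*pi/4)     I             exp(3*I*pi/4)   -1            exp(-3*I*pi/4)  -I            exp(-I*pi/4)  
  chi_2          1             I               -1            -I              1             I               -1            -I            
  chi_3          1             exp(3*I*pi/4)   -I            exp(I*pi/4)     -1            exp(-I*pi/4)    I             exp(-3*I*pi/4)
  chi_4          1             -1              1             -1              1             -1              1             -1            
  chi_5          1             exp(-3*I*pi/4)  I             exp(-I*pi/4)    -1            exp(I*pi/4)     -I            exp(3*I*pi/4) 
  chi_6          1             -I              -1            I               1             -I              -1            I             
  chi_7          1             exp(-I*pi/4)    -I            exp(-3*I*pi/4)  -1            exp(3*I*pi/4)   I             exp(I*pi/4)   

Spot check: chi_3(3) = zeta_8^(3*3) = zeta_8^9 = exp(I*pi/4).

Why: Z/8Z is abelian, so all 8 irreducible complex representations are 1-dimensional. They are given by chi_k(m) = zeta_8^(k*m) for k = 0,...,7. Row orthogonality: sum_m chi_k(m) conj(chi_l(m)) = 8 * [k = l].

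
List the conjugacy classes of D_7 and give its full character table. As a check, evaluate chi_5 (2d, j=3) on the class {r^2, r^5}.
Conjugacy classes: {e} of size 1, {r^1, r^6} of size 2, {r^2, r^5} of size 2, {r^3, r^4} of size 2, {s, sr, ..., sr^6} of size 7.
Character table:
  irrep \ class              {e} (size 1)  {r^1, r^6} (size 2)  {r^2, r^5} (size 2)  {r^3, r^4} (size 2)  {s, sr, ..., sr^6} (size 7)
  chi_1 (triv)               1             1                    1                    1                    1                          
  chi_2 (sign: r->1, s->-1)  1             1                    1                    1                    -1                         
  chi_3 (2d, j=1)            2             2*cos(2*pi/7)        -2*cos(3*pi/7)       -2*cos(pi/7)         0                          
  chi_4 (2d, j=2)            2             -2*cos(3*pi/7)       -2*cos(pi/7)         2*cos(2*pi/7)        0                          
  chi_5 (2d, j=3)            2             -2*cos(pi/7)         2*cos(2*pi/7)        -2*cos(3*pi/7)       0                          

Spot check: chi_5 (2d, j=3) on {r^2, r^5} = 2*cos(2*pi/7).

Reasoning: D_7 has order 2*7 = 14 with 5 conjugacy classes, hence 5 irreducibles. Sum of squared dims 1 + 1 + 4 + 4 + 4 = 14 = |G|. Linear characters come from the abelianisation; the 2-dimensional irreps have character r^k -> 2*cos(2*pi*j*k/7), reflections -> 0.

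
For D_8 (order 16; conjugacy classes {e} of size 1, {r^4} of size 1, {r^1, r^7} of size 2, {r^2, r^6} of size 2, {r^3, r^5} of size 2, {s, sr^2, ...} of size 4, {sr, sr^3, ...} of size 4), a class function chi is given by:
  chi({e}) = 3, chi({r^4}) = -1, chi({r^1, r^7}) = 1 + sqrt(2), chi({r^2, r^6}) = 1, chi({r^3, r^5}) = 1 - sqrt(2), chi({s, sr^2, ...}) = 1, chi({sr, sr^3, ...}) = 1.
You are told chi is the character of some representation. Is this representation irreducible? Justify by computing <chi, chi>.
Not irreducible (reducible): <chi, chi> = 2 > 1.

Working: <chi, chi> = (1/|G|) sum_C |C| * |chi(C)|^2 = (1/16)[1*|3|^2 + 1*|-1|^2 + 2*|1 + sqrt(2)|^2 + 2*|1|^2 + 2*|1 - sqrt(2)|^2 + 4*|1|^2 + 4*|1|^2]
  = (1/16)[(9) + (1) + (4*sqrt(2) + 6) + (2) + (6 - 4*sqrt(2)) + (4) + (4)] = 32/16 = 2.
A character is irreducible iff <chi, chi> = 1, so this representation is reducible.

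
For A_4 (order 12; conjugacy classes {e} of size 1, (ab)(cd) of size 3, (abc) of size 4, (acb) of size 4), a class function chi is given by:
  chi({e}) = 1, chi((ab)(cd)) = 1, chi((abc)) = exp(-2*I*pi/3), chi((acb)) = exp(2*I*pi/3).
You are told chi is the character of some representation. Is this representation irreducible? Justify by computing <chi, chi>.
Irreducible: <chi, chi> = 1.

Details: <chi, chi> = (1/|G|) sum_C |C| * |chi(C)|^2 = (1/12)[1*|1|^2 + 3*|1|^2 + 4*|exp(-2*I*pi/3)|^2 + 4*|exp(2*I*pi/3)|^2]
  = (1/12)[(1) + (3) + (4) + (4)] = 12/12 = 1.
(Exp terms are combined using exp(i*s)*conj(exp(i*t)) = exp(i*(s-t)), and sums of them are collapsed using the identity that for every m > 1 the m distinct m-th roots of unity sum to 0, e.g. 1 + exp(2*I*pi/3) + exp(-2*I*pi/3) = 0.)
A character is irreducible iff <chi, chi> = 1, so this representation is irreducible.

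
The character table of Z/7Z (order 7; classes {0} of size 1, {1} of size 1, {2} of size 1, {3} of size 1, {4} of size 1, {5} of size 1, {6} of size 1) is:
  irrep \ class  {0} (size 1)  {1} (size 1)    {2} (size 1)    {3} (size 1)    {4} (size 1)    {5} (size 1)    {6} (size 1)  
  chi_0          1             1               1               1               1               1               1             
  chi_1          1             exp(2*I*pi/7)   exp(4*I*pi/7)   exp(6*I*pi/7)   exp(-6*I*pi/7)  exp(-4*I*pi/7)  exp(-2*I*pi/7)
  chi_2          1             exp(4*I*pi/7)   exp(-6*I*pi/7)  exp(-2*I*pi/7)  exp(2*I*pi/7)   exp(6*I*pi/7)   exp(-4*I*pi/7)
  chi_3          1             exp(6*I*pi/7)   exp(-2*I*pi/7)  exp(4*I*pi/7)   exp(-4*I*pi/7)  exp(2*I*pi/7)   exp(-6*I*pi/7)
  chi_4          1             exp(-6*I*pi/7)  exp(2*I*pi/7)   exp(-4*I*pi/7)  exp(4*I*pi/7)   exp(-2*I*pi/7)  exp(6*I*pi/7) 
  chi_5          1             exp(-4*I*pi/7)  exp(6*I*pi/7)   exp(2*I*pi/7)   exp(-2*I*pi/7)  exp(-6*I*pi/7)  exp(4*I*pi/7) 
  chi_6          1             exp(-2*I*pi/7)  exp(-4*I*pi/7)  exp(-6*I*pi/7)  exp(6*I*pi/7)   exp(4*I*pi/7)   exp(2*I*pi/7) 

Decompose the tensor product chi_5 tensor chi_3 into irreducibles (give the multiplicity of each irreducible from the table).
chi_5 tensor chi_3 = chi_1 (all other irreducibles have multiplicity 0).

Explanation: The character of a tensor product is the pointwise product (chi_5 * chi_3)(C) = chi_5(C) * chi_3(C):
  {0}: (1)*(1), {1}: (exp(-4*I*pi/7))*(exp(6*I*pi/7)), {2}: (exp(6*I*pi/7))*(exp(-2*I*pi/7)), {3}: (exp(2*I*pi/7))*(exp(4*I*pi/7)), {4}: (exp(-2*I*pi/7))*(exp(-4*I*pi/7)), {5}: (exp(-6*I*pi/7))*(exp(2*I*pi/7)), {6}: (exp(4*I*pi/7))*(exp(-6*I*pi/7))
so (chi_5 * chi_3) takes values
  {0} -> 1, {1} -> exp(2*I*pi/7), {2} -> exp(4*I*pi/7), {3} -> exp(6*I*pi/7), {4} -> exp(-6*I*pi/7), {5} -> exp(-4*I*pi/7), {6} -> exp(-2*I*pi/7).
Now take the inner product of this character with each irreducible chi from the table, <chi_5*chi_3, chi> = (1/7) sum_C |C| (chi_5*chi_3)(C) conj(chi(C)):
  <chi_5*chi_3, chi_0> = (1/7)[1*(1)*conj(1) + 1*(exp(2*I*pi/7))*conj(1) + 1*(exp(4*I*pi/7))*conj(1) + 1*(exp(6*I*pi/7))*conj(1) + 1*(exp(-6*I*pi/7))*conj(1) + 1*(exp(-4*I*pi/7))*conj(1) + 1*(exp(-2*I*pi/7))*conj(1)]
      = (1/7)[(1) + (exp(2*I*pi/7)) + (exp(4*I*pi/7)) + (exp(6*I*pi/7)) + (exp(-6*I*pi/7)) + (exp(-4*I*pi/7)) + (exp(-2*I*pi/7))] = 0/7 = 0
  <chi_5*chi_3, chi_1> = (1/7)[1*(1)*conj(1) + 1*(exp(2*I*pi/7))*conj(exp(2*I*pi/7)) + 1*(exp(4*I*pi/7))*conj(exp(4*I*pi/7)) + 1*(exp(6*I*pi/7))*conj(exp(6*I*pi/7)) + 1*(exp(-6*I*pi/7))*conj(exp(-6*I*pi/7)) + 1*(exp(-4*I*pi/7))*conj(exp(-4*I*pi/7)) + 1*(exp(-2*I*pi/7))*conj(exp(-2*I*pi/7))]
      = (1/7)[(1) + (1) + (1) + (1) + (1) + (1) + (1)] = 7/7 = 1
  <chi_5*chi_3, chi_2> = (1/7)[1*(1)*conj(1) + 1*(exp(2*I*pi/7))*conj(exp(4*I*pi/7)) + 1*(exp(4*I*pi/7))*conj(exp(-6*I*pi/7)) + 1*(exp(6*I*pi/7))*conj(exp(-2*I*pi/7)) + 1*(exp(-6*I*pi/7))*conj(exp(2*I*pi/7)) + 1*(exp(-4*I*pi/7))*conj(exp(6*I*pi/7)) + 1*(exp(-2*I*pi/7))*conj(exp(-4*I*pi/7))]
      = (1/7)[(1) + (exp(-2*I*pi/7)) + (exp(-4*I*pi/7)) + (exp(-6*I*pi/7)) + (exp(6*I*pi/7)) + (exp(4*I*pi/7)) + (exp(2*I*pi/7))] = 0/7 = 0
  <chi_5*chi_3, chi_3> = (1/7)[1*(1)*conj(1) + 1*(exp(2*I*pi/7))*conj(exp(6*I*pi/7)) + 1*(exp(4*I*pi/7))*conj(exp(-2*I*pi/7)) + 1*(exp(6*I*pi/7))*conj(exp(4*I*pi/7)) + 1*(exp(-6*I*pi/7))*conj(exp(-4*I*pi/7)) + 1*(exp(-4*I*pi/7))*conj(exp(2*I*pi/7)) + 1*(exp(-2*I*pi/7))*conj(exp(-6*I*pi/7))]
      = (1/7)[(1) + (exp(-4*I*pi/7)) + (exp(6*I*pi/7)) + (exp(2*I*pi/7)) + (exp(-2*I*pi/7)) + (exp(-6*I*pi/7)) + (exp(4*I*pi/7))] = 0/7 = 0
  <chi_5*chi_3, chi_4> = (1/7)[1*(1)*conj(1) + 1*(exp(2*I*pi/7))*conj(exp(-6*I*pi/7)) + 1*(exp(4*I*pi/7))*conj(exp(2*I*pi/7)) + 1*(exp(6*I*pi/7))*conj(exp(-4*I*pi/7)) + 1*(exp(-6*I*pi/7))*conj(exp(4*I*pi/7)) + 1*(exp(-4*I*pi/7))*conj(exp(-2*I*pi/7)) + 1*(exp(-2*I*pi/7))*conj(exp(6*I*pi/7))]
      = (1/7)[(1) + (exp(-6*I*pi/7)) + (exp(2*I*pi/7)) + (exp(-4*I*pi/7)) + (exp(4*I*pi/7)) + (exp(-2*I*pi/7)) + (exp(6*I*pi/7))] = 0/7 = 0
  <chi_5*chi_3, chi_5> = (1/7)[1*(1)*conj(1) + 1*(exp(2*I*pi/7))*conj(exp(-4*I*pi/7)) + 1*(exp(4*I*pi/7))*conj(exp(6*I*pi/7)) + 1*(exp(6*I*pi/7))*conj(exp(2*I*pi/7)) + 1*(exp(-6*I*pi/7))*conj(exp(-2*I*pi/7)) + 1*(exp(-4*I*pi/7))*conj(exp(-6*I*pi/7)) + 1*(exp(-2*I*pi/7))*conj(exp(4*I*pi/7))]
      = (1/7)[(1) + (exp(6*I*pi/7)) + (exp(-2*I*pi/7)) + (exp(4*I*pi/7)) + (exp(-4*I*pi/7)) + (exp(2*I*pi/7)) + (exp(-6*I*pi/7))] = 0/7 = 0
  <chi_5*chi_3, chi_6> = (1/7)[1*(1)*conj(1) + 1*(exp(2*I*pi/7))*conj(exp(-2*I*pi/7)) + 1*(exp(4*I*pi/7))*conj(exp(-4*I*pi/7)) + 1*(exp(6*I*pi/7))*conj(exp(-6*I*pi/7)) + 1*(exp(-6*I*pi/7))*conj(exp(6*I*pi/7)) + 1*(exp(-4*I*pi/7))*conj(exp(4*I*pi/7)) + 1*(exp(-2*I*pi/7))*conj(exp(2*I*pi/7))]
      = (1/7)[(1) + (exp(4*I*pi/7)) + (exp(-6*I*pi/7)) + (exp(-2*I*pi/7)) + (exp(2*I*pi/7)) + (exp(6*I*pi/7)) + (exp(-4*I*pi/7))] = 0/7 = 0
(Exp terms are combined using exp(i*s)*conj(exp(i*t)) = exp(i*(s-t)), and sums of them are collapsed using the identity that for every m > 1 the m distinct m-th roots of unity sum to 0, e.g. 1 + exp(2*I*pi/3) + exp(-2*I*pi/3) = 0.)
Hence the multiplicities are chi_1: 1. Dimension check: dim(chi_5)*dim(chi_3) = 1*1 = 1 and sum (mult * dim) = 1*1 = 1.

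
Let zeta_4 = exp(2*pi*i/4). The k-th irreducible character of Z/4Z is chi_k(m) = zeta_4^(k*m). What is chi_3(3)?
chi_3(3) = zeta_4^9 = I

Explanation: chi_3(3) = zeta_4^(3*3) = zeta_4^9. Since zeta_4^4 = 1, this equals zeta_4^1 = exp(2*pi*i*1/4) = I.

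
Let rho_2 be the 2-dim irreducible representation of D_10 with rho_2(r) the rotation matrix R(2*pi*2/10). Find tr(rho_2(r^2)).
chi_{rho_2}(r^2) = 2*cos(2*pi*2*2/10) = -sqrt(5)/2 - 1/2

Working: rho_2(r^2) is rotation by angle 2*pi*2*2/10, whose trace is 2*cos(2*pi*2*2/10) = -sqrt(5)/2 - 1/2.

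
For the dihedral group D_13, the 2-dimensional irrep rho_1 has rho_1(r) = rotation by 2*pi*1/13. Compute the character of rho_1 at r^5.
chi_{rho_1}(r^5) = 2*cos(2*pi*1*5/13) = -2*cos(3*pi/13)

Working: rho_1(r^5) is rotation by angle 2*pi*1*5/13, whose trace is 2*cos(2*pi*1*5/13) = -2*cos(3*pi/13).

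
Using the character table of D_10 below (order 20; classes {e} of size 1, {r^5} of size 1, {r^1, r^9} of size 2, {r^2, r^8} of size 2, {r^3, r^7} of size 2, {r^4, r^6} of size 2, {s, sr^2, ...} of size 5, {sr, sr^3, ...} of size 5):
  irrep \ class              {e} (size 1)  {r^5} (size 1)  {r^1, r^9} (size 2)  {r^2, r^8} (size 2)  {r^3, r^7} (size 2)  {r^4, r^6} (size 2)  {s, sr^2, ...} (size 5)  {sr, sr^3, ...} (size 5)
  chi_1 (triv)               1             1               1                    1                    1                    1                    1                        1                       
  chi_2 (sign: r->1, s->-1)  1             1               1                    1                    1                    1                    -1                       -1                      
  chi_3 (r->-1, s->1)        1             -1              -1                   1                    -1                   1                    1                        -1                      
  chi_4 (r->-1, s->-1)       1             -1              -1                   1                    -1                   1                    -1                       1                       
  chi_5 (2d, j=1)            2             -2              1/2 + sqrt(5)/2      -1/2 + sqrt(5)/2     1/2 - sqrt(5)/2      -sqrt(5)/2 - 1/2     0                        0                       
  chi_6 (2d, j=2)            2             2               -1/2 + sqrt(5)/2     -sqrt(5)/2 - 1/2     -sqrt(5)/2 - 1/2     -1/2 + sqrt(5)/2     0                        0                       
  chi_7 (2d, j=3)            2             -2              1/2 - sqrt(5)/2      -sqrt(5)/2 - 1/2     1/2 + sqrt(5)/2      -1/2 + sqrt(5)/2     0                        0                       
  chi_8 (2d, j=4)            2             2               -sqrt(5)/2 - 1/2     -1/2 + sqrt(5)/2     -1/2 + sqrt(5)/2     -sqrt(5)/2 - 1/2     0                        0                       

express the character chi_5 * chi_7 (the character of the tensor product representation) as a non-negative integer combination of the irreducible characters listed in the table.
chi_5 tensor chi_7 = chi_6 + chi_8 (all other irreducibles have multiplicity 0).

Solution. The character of a tensor product is the pointwise product (chi_5 * chi_7)(C) = chi_5(C) * chi_7(C):
  {e}: (2)*(2), {r^5}: (-2)*(-2), {r^1, r^9}: (1/2 + sqrt(5)/2)*(1/2 - sqrt(5)/2), {r^2, r^8}: (-1/2 + sqrt(5)/2)*(-sqrt(5)/2 - 1/2), {r^3, r^7}: (1/2 - sqrt(5)/2)*(1/2 + sqrt(5)/2), {r^4, r^6}: (-sqrt(5)/2 - 1/2)*(-1/2 + sqrt(5)/2), {s, sr^2, ...}: (0)*(0), {sr, sr^3, ...}: (0)*(0)
so (chi_5 * chi_7) takes values
  {e} -> 4, {r^5} -> 4, {r^1, r^9} -> -1, {r^2, r^8} -> -1, {r^3, r^7} -> -1, {r^4, r^6} -> -1, {s, sr^2, ...} -> 0, {sr, sr^3, ...} -> 0.
Now take the inner product of this character with each irreducible chi from the table, <chi_5*chi_7, chi> = (1/20) sum_C |C| (chi_5*chi_7)(C) conj(chi(C)):
  <chi_5*chi_7, chi_1> = (1/20)[1*(4)*conj(1) + 1*(4)*conj(1) + 2*(-1)*conj(1) + 2*(-1)*conj(1) + 2*(-1)*conj(1) + 2*(-1)*conj(1) + 5*(0)*conj(1) + 5*(0)*conj(1)]
      = (1/20)[(4) + (4) + (-2) + (-2) + (-2) + (-2) + (0) + (0)] = 0/20 = 0
  <chi_5*chi_7, chi_2> = (1/20)[1*(4)*conj(1) + 1*(4)*conj(1) + 2*(-1)*conj(1) + 2*(-1)*conj(1) + 2*(-1)*conj(1) + 2*(-1)*conj(1) + 5*(0)*conj(-1) + 5*(0)*conj(-1)]
      = (1/20)[(4) + (4) + (-2) + (-2) + (-2) + (-2) + (0) + (0)] = 0/20 = 0
  <chi_5*chi_7, chi_3> = (1/20)[1*(4)*conj(1) + 1*(4)*conj(-1) + 2*(-1)*conj(-1) + 2*(-1)*conj(1) + 2*(-1)*conj(-1) + 2*(-1)*conj(1) + 5*(0)*conj(1) + 5*(0)*conj(-1)]
      = (1/20)[(4) + (-4) + (2) + (-2) + (2) + (-2) + (0) + (0)] = 0/20 = 0
  <chi_5*chi_7, chi_4> = (1/20)[1*(4)*conj(1) + 1*(4)*conj(-1) + 2*(-1)*conj(-1) + 2*(-1)*conj(1) + 2*(-1)*conj(-1) + 2*(-1)*conj(1) + 5*(0)*conj(-1) + 5*(0)*conj(1)]
      = (1/20)[(4) + (-4) + (2) + (-2) + (2) + (-2) + (0) + (0)] = 0/20 = 0
  <chi_5*chi_7, chi_5> = (1/20)[1*(4)*conj(2) + 1*(4)*conj(-2) + 2*(-1)*conj(1/2 + sqrt(5)/2) + 2*(-1)*conj(-1/2 + sqrt(5)/2) + 2*(-1)*conj(1/2 - sqrt(5)/2) + 2*(-1)*conj(-sqrt(5)/2 - 1/2) + 5*(0)*conj(0) + 5*(0)*conj(0)]
      = (1/20)[(8) + (-8) + (-sqrt(5) - 1) + (1 - sqrt(5)) + (-1 + sqrt(5)) + (1 + sqrt(5)) + (0) + (0)] = 0/20 = 0
  <chi_5*chi_7, chi_6> = (1/20)[1*(4)*conj(2) + 1*(4)*conj(2) + 2*(-1)*conj(-1/2 + sqrt(5)/2) + 2*(-1)*conj(-sqrt(5)/2 - 1/2) + 2*(-1)*conj(-sqrt(5)/2 - 1/2) + 2*(-1)*conj(-1/2 + sqrt(5)/2) + 5*(0)*conj(0) + 5*(0)*conj(0)]
      = (1/20)[(8) + (8) + (1 - sqrt(5)) + (1 + sqrt(5)) + (1 + sqrt(5)) + (1 - sqrt(5)) + (0) + (0)] = 20/20 = 1
  <chi_5*chi_7, chi_7> = (1/20)[1*(4)*conj(2) + 1*(4)*conj(-2) + 2*(-1)*conj(1/2 - sqrt(5)/2) + 2*(-1)*conj(-sqrt(5)/2 - 1/2) + 2*(-1)*conj(1/2 + sqrt(5)/2) + 2*(-1)*conj(-1/2 + sqrt(5)/2) + 5*(0)*conj(0) + 5*(0)*conj(0)]
      = (1/20)[(8) + (-8) + (-1 + sqrt(5)) + (1 + sqrt(5)) + (-sqrt(5) - 1) + (1 - sqrt(5)) + (0) + (0)] = 0/20 = 0
  <chi_5*chi_7, chi_8> = (1/20)[1*(4)*conj(2) + 1*(4)*conj(2) + 2*(-1)*conj(-sqrt(5)/2 - 1/2) + 2*(-1)*conj(-1/2 + sqrt(5)/2) + 2*(-1)*conj(-1/2 + sqrt(5)/2) + 2*(-1)*conj(-sqrt(5)/2 - 1/2) + 5*(0)*conj(0) + 5*(0)*conj(0)]
      = (1/20)[(8) + (8) + (1 + sqrt(5)) + (1 - sqrt(5)) + (1 - sqrt(5)) + (1 + sqrt(5)) + (0) + (0)] = 20/20 = 1
Hence the multiplicities are chi_6: 1, chi_8: 1. Dimension check: dim(chi_5)*dim(chi_7) = 2*2 = 4 and sum (mult * dim) = 1*2 + 1*2 = 4.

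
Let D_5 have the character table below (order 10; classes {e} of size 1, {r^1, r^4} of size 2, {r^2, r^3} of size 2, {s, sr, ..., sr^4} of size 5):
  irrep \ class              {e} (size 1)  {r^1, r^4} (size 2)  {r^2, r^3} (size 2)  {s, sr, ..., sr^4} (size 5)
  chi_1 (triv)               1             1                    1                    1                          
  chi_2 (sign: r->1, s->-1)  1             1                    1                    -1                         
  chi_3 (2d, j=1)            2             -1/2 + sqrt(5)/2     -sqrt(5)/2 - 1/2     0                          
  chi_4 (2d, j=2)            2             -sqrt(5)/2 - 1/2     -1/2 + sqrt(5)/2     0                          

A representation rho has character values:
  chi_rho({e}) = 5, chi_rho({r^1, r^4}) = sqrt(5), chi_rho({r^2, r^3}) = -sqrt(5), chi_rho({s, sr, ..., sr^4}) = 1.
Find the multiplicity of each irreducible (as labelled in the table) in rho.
Multiplicities: chi_1: 1, chi_2: 0, chi_3: 2, chi_4: 0.

Solution. Use <chi_rho, chi> = (1/|G|) sum_C |C| * chi_rho(C) * conj(chi(C)) with |G| = 10 for each irreducible chi in the table:
  <chi_rho, chi_1> = (1/10)[1*(5)*conj(1) + 2*(sqrt(5))*conj(1) + 2*(-sqrt(5))*conj(1) + 5*(1)*conj(1)]
      = (1/10)[(5) + (2*sqrt(5)) + (-2*sqrt(5)) + (5)] = 10/10 = 1
  <chi_rho, chi_2> = (1/10)[1*(5)*conj(1) + 2*(sqrt(5))*conj(1) + 2*(-sqrt(5))*conj(1) + 5*(1)*conj(-1)]
      = (1/10)[(5) + (2*sqrt(5)) + (-2*sqrt(5)) + (-5)] = 0/10 = 0
  <chi_rho, chi_3> = (1/10)[1*(5)*conj(2) + 2*(sqrt(5))*conj(-1/2 + sqrt(5)/2) + 2*(-sqrt(5))*conj(-sqrt(5)/2 - 1/2) + 5*(1)*conj(0)]
      = (1/10)[(10) + (5 - sqrt(5)) + (sqrt(5) + 5) + (0)] = 20/10 = 2
  <chi_rho, chi_4> = (1/10)[1*(5)*conj(2) + 2*(sqrt(5))*conj(-sqrt(5)/2 - 1/2) + 2*(-sqrt(5))*conj(-1/2 + sqrt(5)/2) + 5*(1)*conj(0)]
      = (1/10)[(10) + (-5 - sqrt(5)) + (-5 + sqrt(5)) + (0)] = 0/10 = 0
Dimension check: dim(rho) = sum (mult * dim) = 1*1 + 0*1 + 2*2 + 0*2 = 5 = chi_rho(e) = 5.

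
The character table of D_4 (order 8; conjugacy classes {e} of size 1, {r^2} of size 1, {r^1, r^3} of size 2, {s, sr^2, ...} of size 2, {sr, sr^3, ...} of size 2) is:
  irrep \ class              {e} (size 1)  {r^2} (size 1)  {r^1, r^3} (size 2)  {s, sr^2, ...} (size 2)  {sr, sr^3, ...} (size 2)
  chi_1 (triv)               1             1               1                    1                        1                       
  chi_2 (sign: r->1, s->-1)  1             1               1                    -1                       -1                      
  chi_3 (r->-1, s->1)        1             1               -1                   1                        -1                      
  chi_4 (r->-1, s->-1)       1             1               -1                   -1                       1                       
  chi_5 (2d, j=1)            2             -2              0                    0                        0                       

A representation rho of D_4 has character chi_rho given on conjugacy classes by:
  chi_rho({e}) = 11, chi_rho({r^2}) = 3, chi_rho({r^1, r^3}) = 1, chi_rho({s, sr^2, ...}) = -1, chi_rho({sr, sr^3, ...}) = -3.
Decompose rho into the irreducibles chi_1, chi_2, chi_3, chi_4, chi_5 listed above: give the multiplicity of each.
Multiplicities: chi_1: 1, chi_2: 3, chi_3: 2, chi_4: 1, chi_5: 2.

Argument: Use <chi_rho, chi> = (1/|G|) sum_C |C| * chi_rho(C) * conj(chi(C)) with |G| = 8 for each irreducible chi in the table:
  <chi_rho, chi_1> = (1/8)[1*(11)*conj(1) + 1*(3)*conj(1) + 2*(1)*conj(1) + 2*(-1)*conj(1) + 2*(-3)*conj(1)]
      = (1/8)[(11) + (3) + (2) + (-2) + (-6)] = 8/8 = 1
  <chi_rho, chi_2> = (1/8)[1*(11)*conj(1) + 1*(3)*conj(1) + 2*(1)*conj(1) + 2*(-1)*conj(-1) + 2*(-3)*conj(-1)]
      = (1/8)[(11) + (3) + (2) + (2) + (6)] = 24/8 = 3
  <chi_rho, chi_3> = (1/8)[1*(11)*conj(1) + 1*(3)*conj(1) + 2*(1)*conj(-1) + 2*(-1)*conj(1) + 2*(-3)*conj(-1)]
      = (1/8)[(11) + (3) + (-2) + (-2) + (6)] = 16/8 = 2
  <chi_rho, chi_4> = (1/8)[1*(11)*conj(1) + 1*(3)*conj(1) + 2*(1)*conj(-1) + 2*(-1)*conj(-1) + 2*(-3)*conj(1)]
      = (1/8)[(11) + (3) + (-2) + (2) + (-6)] = 8/8 = 1
  <chi_rho, chi_5> = (1/8)[1*(11)*conj(2) + 1*(3)*conj(-2) + 2*(1)*conj(0) + 2*(-1)*conj(0) + 2*(-3)*conj(0)]
      = (1/8)[(22) + (-6) + (0) + (0) + (0)] = 16/8 = 2
Dimension check: dim(rho) = sum (mult * dim) = 1*1 + 3*1 + 2*1 + 1*1 + 2*2 = 11 = chi_rho(e) = 11.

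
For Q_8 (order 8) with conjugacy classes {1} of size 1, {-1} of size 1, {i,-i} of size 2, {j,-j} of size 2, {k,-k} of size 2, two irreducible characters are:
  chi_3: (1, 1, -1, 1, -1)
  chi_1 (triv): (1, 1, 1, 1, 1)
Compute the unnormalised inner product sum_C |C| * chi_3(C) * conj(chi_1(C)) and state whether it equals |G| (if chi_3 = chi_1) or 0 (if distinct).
Sum = 0; so <chi_3, chi_1> = 0 (distinct irreducibles are orthogonal).

Details: Compute term by term over conjugacy classes (|C| * chi_3(C) * conj(chi_1(C))):
  1*(1)*conj(1) + 1*(1)*conj(1) + 2*(-1)*conj(1) + 2*(1)*conj(1) + 2*(-1)*conj(1)
  = (1) + (1) + (-2) + (2) + (-2)
  = 0.
Dividing by |G| = 8 gives 0/8 = 0, matching the row-orthogonality relation <chi_3, chi_1> = [chi_3 = chi_1].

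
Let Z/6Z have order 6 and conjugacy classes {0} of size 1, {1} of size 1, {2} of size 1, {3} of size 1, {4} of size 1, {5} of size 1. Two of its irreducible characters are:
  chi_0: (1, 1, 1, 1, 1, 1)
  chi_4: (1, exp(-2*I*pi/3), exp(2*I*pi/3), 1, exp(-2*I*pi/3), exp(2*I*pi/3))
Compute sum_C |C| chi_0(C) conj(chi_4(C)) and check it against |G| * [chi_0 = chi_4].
Sum = 0; so <chi_0, chi_4> = 0 (distinct irreducibles are orthogonal).

Details: Compute term by term over conjugacy classes (|C| * chi_0(C) * conj(chi_4(C))):
  1*(1)*conj(1) + 1*(1)*conj(exp(-2*I*pi/3)) + 1*(1)*conj(exp(2*I*pi/3)) + 1*(1)*conj(1) + 1*(1)*conj(exp(-2*I*pi/3)) + 1*(1)*conj(exp(2*I*pi/3))
  = (1) + (exp(2*I*pi/3)) + (exp(-2*I*pi/3)) + (1) + (exp(2*I*pi/3)) + (exp(-2*I*pi/3))
  = 0.
(Exp terms are combined using exp(i*s)*conj(exp(i*t)) = exp(i*(s-t)), and sums of them are collapsed using the identity that for every m > 1 the m distinct m-th roots of unity sum to 0, e.g. 1 + exp(2*I*pi/3) + exp(-2*I*pi/3) = 0.)
Dividing by |G| = 6 gives 0/6 = 0, matching the row-orthogonality relation <chi_0, chi_4> = [chi_0 = chi_4].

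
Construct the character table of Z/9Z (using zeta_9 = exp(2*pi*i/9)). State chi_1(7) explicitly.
Character table of Z/9Z (irreps indexed chi_0,...,chi_8 with chi_k(m) = zeta_9^(k*m), zeta_9 = exp(2*pi*i/9)):
  irrep \ class  {0} (size 1)  {1} (size 1)    {2} (size 1)    {3} (size 1)    {4} (size 1)    {5} (size 1)    {6} (size 1)    {7} (size 1)    {8} (size 1)  
  chi_0          1             1               1               1               1               1               1               1               1             
  chi_1          1             exp(2*I*pi/9)   exp(4*I*pi/9)   exp(2*I*pi/3)   exp(8*I*pi/9)   exp(-8*I*pi/9)  exp(-2*I*pi/3)  exp(-4*I*pi/9)  exp(-2*I*pi/9)
  chi_2          1             exp(4*I*pi/9)   exp(8*I*pi/9)   exp(-2*I*pi/3)  exp(-2*I*pi/9)  exp(2*I*pi/9)   exp(2*I*pi/3)   exp(-8*I*pi/9)  exp(-4*I*pi/9)
  chi_3          1             exp(2*I*pi/3)   exp(-2*I*pi/3)  1               exp(2*I*pi/3)   exp(-2*I*pi/3)  1               exp(2*I*pi/3)   exp(-2*I*pi/3)
  chi_4          1             exp(8*I*pi/9)   exp(-2*I*pi/9)  exp(2*I*pi/3)   exp(-4*I*pi/9)  exp(4*I*pi/9)   exp(-2*I*pi/3)  exp(2*I*pi/9)   exp(-8*I*pi/9)
  chi_5          1             exp(-8*I*pi/9)  exp(2*I*pi/9)   exp(-2*I*pi/3)  exp(4*I*pi/9)   exp(-4*I*pi/9)  exp(2*I*pi/3)   exp(-2*I*pi/9)  exp(8*I*pi/9) 
  chi_6          1             exp(-2*I*pi/3)  exp(2*I*pi/3)   1               exp(-2*I*pi/3)  exp(2*I*pi/3)   1               exp(-2*I*pi/3)  exp(2*I*pi/3) 
  chi_7          1             exp(-4*I*pi/9)  exp(-8*I*pi/9)  exp(2*I*pi/3)   exp(2*I*pi/9)   exp(-2*I*pi/9)  exp(-2*I*pi/3)  exp(8*I*pi/9)   exp(4*I*pi/9) 
  chi_8          1             exp(-2*I*pi/9)  exp(-4*I*pi/9)  exp(-2*I*pi/3)  exp(-8*I*pi/9)  exp(8*I*pi/9)   exp(2*I*pi/3)   exp(4*I*pi/9)   exp(2*I*pi/9) 

Spot check: chi_1(7) = zeta_9^(1*7) = zeta_9^7 = exp(-4*I*pi/9).

Why: Z/9Z is abelian, so all 9 irreducible complex representations are 1-dimensional. They are given by chi_k(m) = zeta_9^(k*m) for k = 0,...,8. Row orthogonality: sum_m chi_k(m) conj(chi_l(m)) = 9 * [k = l].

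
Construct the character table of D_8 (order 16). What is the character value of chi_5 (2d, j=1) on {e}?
Conjugacy classes: {e} of size 1, {r^4} of size 1, {r^1, r^7} of size 2, {r^2, r^6} of size 2, {r^3, r^5} of size 2, {s, sr^2, ...} of size 4, {sr, sr^3, ...} of size 4.
Character table:
  irrep \ class              {e} (size 1)  {r^4} (size 1)  {r^1, r^7} (size 2)  {r^2, r^6} (size 2)  {r^3, r^5} (size 2)  {s, sr^2, ...} (size 4)  {sr, sr^3, ...} (size 4)
  chi_1 (triv)               1             1               1                    1                    1                    1                        1                       
  chi_2 (sign: r->1, s->-1)  1             1               1                    1                    1                    -1                       -1                      
  chi_3 (r->-1, s->1)        1             1               -1                   1                    -1                   1                        -1                      
  chi_4 (r->-1, s->-1)       1             1               -1                   1                    -1                   -1                       1                       
  chi_5 (2d, j=1)            2             -2              sqrt(2)              0                    -sqrt(2)             0                        0                       
  chi_6 (2d, j=2)            2             2               0                    -2                   0                    0                        0                       
  chi_7 (2d, j=3)            2             -2              -sqrt(2)             0                    sqrt(2)              0                        0                       

Spot check: chi_5 (2d, j=1) on {e} = 2.

Why: D_8 has order 2*8 = 16 with 7 conjugacy classes, hence 7 irreducibles. Sum of squared dims 1 + 1 + 1 + 1 + 4 + 4 + 4 = 16 = |G|. Linear characters come from the abelianisation; the 2-dimensional irreps have character r^k -> 2*cos(2*pi*j*k/8), reflections -> 0.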